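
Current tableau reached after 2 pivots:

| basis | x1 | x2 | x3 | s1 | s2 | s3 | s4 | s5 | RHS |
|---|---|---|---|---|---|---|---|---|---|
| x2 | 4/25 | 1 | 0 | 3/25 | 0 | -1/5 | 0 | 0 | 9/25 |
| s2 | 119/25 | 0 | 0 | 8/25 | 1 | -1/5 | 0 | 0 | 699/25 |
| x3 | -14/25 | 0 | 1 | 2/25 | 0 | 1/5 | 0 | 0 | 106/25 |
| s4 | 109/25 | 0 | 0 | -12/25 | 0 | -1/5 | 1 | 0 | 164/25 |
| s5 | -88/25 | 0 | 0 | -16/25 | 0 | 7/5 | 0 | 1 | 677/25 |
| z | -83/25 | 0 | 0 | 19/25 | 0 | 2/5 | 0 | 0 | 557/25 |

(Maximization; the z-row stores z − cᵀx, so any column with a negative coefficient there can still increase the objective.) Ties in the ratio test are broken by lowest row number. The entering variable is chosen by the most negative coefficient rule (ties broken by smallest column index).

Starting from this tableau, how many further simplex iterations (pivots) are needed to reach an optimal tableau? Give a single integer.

1

pivot: x1 in, s4 out → z = 2973/109
No improving column remains; optimal.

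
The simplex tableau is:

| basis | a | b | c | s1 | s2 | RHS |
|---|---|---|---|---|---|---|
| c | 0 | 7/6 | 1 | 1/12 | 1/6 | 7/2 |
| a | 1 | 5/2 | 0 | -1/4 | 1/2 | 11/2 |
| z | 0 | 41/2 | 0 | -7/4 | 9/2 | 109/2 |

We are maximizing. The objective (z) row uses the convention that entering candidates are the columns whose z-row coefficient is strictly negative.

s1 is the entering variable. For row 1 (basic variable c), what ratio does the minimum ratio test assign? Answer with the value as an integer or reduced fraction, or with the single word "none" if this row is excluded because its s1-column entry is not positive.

42

Ratio = RHS / (s1 entry) = (7/2) / (1/12) = 42.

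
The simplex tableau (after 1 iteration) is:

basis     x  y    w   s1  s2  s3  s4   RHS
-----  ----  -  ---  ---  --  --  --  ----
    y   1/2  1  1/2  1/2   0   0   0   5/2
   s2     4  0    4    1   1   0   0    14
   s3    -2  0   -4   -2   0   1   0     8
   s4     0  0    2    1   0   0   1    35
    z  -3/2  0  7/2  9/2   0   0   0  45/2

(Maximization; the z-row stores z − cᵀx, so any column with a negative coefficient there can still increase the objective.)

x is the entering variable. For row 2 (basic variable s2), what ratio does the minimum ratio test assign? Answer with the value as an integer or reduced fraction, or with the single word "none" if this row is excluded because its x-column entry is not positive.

7/2

Ratio = RHS / (x entry) = 14 / 4 = 7/2.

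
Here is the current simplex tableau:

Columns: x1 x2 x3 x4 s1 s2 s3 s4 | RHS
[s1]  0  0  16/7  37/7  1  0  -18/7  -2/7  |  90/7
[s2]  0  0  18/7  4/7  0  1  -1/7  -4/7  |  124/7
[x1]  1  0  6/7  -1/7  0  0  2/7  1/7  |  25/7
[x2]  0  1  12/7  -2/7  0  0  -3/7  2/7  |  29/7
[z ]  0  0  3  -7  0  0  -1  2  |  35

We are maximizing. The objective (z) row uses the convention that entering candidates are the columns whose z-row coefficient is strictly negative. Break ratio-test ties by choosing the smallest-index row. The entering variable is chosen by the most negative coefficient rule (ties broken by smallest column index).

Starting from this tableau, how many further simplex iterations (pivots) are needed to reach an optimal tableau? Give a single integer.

2

pivot: x4 in, s1 out → z = 1925/37
pivot: s3 in, x1 out → z = 1055/8
No improving column remains; optimal.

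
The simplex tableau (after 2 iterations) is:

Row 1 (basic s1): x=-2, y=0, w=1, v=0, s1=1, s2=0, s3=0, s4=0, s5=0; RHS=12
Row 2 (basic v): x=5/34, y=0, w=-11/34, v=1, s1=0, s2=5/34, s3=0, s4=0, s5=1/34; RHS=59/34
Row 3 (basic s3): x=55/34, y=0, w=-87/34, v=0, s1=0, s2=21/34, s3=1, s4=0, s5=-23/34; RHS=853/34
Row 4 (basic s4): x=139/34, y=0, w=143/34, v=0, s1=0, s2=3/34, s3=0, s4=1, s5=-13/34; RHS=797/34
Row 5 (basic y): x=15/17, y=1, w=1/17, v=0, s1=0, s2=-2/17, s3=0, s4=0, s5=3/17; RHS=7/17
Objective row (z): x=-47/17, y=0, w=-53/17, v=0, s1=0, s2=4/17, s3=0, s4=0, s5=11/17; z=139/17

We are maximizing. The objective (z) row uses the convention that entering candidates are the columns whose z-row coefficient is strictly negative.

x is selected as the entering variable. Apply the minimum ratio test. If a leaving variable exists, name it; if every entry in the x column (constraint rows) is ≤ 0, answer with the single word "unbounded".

Ratios: row 1 (s1): entry -2 ≤ 0, skip; row 2 (v): (59/34)/(5/34) = 59/5; row 3 (s3): (853/34)/(55/34) = 853/55; row 4 (s4): (797/34)/(139/34) = 797/139; row 5 (y): (7/17)/(15/17) = 7/15.
Minimum ratio is in the y row, so y leaves.

y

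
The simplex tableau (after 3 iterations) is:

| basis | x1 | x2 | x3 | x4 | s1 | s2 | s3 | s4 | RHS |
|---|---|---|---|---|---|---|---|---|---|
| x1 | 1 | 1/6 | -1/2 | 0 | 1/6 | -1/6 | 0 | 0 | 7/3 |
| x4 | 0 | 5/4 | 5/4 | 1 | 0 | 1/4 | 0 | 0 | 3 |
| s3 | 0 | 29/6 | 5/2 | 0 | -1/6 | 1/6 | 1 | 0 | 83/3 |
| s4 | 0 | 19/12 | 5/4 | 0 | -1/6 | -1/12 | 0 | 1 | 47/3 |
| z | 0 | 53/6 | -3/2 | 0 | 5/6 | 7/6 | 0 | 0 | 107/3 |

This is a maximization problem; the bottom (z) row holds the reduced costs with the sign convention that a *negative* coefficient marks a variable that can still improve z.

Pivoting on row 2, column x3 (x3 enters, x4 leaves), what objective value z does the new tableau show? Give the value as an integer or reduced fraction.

589/15

Minimum ratio for x3: 3/(5/4) = 12/5.
z changes by −(z-row coeff of x3)·ratio = −(-3/2)·(12/5) = 18/5.
New z = 107/3 + (18/5) = 589/15.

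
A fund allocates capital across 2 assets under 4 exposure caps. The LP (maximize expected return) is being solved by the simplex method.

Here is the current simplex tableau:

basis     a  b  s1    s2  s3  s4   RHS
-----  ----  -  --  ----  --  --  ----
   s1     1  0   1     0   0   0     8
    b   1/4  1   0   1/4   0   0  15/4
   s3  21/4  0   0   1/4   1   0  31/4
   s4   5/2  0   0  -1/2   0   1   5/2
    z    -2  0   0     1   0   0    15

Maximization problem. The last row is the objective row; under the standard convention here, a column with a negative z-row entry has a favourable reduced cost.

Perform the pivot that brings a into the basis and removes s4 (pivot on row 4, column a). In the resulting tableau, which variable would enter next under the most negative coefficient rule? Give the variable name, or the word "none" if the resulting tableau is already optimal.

Pivot element 5/2. New z-row = old z-row − (-2)·(row 4/(5/2)).
Updated z-row coefficients: a: 0, b: 0, s1: 0, s2: 3/5, s3: 0, s4: 4/5.
No coefficient is strictly negative; the tableau after this pivot is optimal.

none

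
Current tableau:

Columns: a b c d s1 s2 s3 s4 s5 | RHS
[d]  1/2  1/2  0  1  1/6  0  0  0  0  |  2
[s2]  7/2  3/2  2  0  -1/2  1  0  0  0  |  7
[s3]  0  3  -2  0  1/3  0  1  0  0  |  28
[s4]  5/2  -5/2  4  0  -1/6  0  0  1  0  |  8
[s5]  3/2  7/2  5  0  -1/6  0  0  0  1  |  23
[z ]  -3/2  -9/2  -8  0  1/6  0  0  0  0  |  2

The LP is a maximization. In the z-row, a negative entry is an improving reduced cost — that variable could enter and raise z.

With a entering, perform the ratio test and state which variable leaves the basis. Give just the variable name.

s2

Ratios: row 1 (d): 2/(1/2) = 4; row 2 (s2): 7/(7/2) = 2; row 3 (s3): entry 0 ≤ 0, skip; row 4 (s4): 8/(5/2) = 16/5; row 5 (s5): 23/(3/2) = 46/3.
Minimum ratio 2 is in the s2 row, so s2 leaves.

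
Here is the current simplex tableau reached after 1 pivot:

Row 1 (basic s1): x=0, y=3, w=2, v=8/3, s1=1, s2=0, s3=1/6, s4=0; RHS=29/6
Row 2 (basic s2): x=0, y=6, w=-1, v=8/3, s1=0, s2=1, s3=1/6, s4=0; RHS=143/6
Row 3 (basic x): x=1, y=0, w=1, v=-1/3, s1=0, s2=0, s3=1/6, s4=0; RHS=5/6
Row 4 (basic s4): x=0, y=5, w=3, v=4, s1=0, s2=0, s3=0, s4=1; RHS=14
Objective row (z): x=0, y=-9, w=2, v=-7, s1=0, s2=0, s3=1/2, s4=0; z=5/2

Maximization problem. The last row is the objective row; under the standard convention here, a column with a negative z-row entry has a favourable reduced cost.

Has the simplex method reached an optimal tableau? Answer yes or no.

Column y has objective-row coefficient -9, which is negative; an improving pivot exists, so not yet optimal.

no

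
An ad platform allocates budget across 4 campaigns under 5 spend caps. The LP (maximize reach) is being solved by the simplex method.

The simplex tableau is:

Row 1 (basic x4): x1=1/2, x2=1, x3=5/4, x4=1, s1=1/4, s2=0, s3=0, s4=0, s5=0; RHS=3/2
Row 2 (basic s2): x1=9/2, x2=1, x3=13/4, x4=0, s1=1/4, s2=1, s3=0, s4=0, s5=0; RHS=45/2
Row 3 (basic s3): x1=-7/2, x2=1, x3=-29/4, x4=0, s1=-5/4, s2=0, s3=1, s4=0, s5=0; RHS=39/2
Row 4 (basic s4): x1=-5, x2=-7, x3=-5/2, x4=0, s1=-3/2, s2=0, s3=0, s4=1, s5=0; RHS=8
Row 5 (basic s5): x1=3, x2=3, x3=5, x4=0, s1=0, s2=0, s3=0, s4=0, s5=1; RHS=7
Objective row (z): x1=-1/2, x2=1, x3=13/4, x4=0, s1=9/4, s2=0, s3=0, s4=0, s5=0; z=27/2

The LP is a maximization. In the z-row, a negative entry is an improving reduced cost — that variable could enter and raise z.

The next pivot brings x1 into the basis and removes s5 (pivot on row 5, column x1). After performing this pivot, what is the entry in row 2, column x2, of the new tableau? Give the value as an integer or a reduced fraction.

-7/2

Pivot element is row 5, column x1: 3.
Normalize row 5: new (row 5, x2) = 3/3 = 1.
row 2 ← row 2 − (9/2)·(new row 5): 1 − (9/2)·1 = -7/2.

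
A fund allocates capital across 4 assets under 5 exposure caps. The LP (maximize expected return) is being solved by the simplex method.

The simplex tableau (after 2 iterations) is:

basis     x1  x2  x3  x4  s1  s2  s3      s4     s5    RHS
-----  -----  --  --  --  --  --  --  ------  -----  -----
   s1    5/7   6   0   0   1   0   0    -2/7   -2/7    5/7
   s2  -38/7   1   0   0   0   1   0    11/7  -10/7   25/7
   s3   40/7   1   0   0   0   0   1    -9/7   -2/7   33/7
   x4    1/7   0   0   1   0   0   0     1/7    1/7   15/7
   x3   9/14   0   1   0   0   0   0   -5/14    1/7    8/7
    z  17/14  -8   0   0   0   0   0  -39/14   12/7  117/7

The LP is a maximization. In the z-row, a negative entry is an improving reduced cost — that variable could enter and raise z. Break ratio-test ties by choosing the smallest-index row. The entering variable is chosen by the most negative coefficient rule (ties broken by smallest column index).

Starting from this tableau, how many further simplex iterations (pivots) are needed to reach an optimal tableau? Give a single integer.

3

pivot: x2 in, s1 out → z = 53/3
pivot: s4 in, s2 out → z = 3321/136
pivot: x1 in, x4 out → z = 4271/86
No improving column remains; optimal.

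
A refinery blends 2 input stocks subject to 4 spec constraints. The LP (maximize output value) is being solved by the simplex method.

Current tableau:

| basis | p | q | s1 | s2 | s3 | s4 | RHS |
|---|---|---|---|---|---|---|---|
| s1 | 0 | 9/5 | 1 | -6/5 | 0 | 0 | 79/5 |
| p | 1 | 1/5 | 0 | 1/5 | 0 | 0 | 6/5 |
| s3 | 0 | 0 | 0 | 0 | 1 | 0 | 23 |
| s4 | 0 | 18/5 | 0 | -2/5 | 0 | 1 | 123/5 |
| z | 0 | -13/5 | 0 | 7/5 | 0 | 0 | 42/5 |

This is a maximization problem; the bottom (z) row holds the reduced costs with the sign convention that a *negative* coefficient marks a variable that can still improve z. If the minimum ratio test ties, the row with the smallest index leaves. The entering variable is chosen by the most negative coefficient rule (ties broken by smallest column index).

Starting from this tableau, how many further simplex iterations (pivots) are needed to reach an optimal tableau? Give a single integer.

1

pivot: q in, p out → z = 24
No improving column remains; optimal.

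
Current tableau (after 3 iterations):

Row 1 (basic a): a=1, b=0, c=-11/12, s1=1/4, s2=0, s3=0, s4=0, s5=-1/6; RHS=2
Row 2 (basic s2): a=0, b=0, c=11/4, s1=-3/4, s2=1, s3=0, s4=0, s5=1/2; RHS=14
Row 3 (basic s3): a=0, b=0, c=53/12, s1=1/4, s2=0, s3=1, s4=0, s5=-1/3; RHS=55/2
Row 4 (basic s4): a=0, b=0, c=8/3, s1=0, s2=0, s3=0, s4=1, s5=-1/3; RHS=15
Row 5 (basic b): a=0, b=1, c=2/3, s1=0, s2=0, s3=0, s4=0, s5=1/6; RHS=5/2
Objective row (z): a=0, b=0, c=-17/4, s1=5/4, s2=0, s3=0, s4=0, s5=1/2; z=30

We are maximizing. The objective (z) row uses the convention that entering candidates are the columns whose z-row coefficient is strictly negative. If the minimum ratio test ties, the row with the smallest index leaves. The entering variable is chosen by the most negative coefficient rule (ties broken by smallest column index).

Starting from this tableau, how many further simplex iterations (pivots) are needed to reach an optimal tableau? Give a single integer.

1

pivot: c in, b out → z = 735/16
No improving column remains; optimal.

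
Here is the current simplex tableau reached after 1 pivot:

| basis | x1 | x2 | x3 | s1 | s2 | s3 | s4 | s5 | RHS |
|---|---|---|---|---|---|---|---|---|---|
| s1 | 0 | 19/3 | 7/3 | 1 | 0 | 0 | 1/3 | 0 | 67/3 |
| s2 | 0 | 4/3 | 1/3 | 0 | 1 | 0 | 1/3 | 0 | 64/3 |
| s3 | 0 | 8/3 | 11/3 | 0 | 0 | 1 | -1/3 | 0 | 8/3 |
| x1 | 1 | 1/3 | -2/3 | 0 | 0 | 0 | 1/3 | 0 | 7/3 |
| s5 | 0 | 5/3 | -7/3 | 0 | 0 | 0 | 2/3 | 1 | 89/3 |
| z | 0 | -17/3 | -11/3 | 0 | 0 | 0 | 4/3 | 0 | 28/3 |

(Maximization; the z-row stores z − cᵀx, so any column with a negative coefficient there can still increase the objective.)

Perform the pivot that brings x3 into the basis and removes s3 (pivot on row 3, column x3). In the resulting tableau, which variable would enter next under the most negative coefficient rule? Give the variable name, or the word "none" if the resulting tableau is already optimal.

Pivot element 11/3. New z-row = old z-row − (-11/3)·(row 3/(11/3)).
Updated z-row coefficients: x1: 0, x2: -3, x3: 0, s1: 0, s2: 0, s3: 1, s4: 1, s5: 0.
The most negative is -3 in column x2, so x2 would enter next.

x2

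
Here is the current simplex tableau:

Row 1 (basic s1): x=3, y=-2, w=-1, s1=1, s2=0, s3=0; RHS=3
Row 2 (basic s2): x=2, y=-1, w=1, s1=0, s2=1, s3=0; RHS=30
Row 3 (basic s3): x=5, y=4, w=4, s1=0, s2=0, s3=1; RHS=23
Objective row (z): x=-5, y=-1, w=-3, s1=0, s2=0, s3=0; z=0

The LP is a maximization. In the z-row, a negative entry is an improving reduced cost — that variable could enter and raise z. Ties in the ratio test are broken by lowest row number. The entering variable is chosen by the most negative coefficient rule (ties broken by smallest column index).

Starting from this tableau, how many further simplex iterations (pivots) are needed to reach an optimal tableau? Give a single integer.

pivot: x in, s1 out → z = 5
pivot: w in, s3 out → z = 337/17
No improving column remains; optimal.

2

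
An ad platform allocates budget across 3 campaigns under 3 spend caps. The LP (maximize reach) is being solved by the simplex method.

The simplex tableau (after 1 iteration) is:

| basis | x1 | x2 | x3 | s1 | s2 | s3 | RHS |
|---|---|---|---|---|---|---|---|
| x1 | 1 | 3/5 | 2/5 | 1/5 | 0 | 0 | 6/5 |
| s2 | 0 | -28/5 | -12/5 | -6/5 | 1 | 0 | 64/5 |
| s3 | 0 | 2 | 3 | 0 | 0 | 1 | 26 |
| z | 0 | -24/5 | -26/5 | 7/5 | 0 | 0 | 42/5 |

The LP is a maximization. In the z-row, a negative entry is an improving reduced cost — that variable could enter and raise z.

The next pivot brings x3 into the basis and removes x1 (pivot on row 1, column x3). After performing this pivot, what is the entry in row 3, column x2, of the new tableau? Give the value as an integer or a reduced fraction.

-5/2

Pivot element is row 1, column x3: 2/5.
Normalize row 1: new (row 1, x2) = (3/5)/(2/5) = 3/2.
row 3 ← row 3 − 3·(new row 1): 2 − 3·(3/2) = -5/2.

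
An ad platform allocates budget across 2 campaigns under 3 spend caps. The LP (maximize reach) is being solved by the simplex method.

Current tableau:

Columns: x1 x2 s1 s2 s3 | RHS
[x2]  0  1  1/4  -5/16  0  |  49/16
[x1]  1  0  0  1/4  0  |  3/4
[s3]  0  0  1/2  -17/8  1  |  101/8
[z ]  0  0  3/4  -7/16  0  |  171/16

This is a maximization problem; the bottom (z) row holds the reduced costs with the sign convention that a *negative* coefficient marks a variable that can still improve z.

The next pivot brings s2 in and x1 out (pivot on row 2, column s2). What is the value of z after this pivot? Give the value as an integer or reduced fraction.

Minimum ratio for s2: (3/4)/(1/4) = 3.
z changes by −(z-row coeff of s2)·ratio = −(-7/16)·3 = 21/16.
New z = 171/16 + (21/16) = 12.

12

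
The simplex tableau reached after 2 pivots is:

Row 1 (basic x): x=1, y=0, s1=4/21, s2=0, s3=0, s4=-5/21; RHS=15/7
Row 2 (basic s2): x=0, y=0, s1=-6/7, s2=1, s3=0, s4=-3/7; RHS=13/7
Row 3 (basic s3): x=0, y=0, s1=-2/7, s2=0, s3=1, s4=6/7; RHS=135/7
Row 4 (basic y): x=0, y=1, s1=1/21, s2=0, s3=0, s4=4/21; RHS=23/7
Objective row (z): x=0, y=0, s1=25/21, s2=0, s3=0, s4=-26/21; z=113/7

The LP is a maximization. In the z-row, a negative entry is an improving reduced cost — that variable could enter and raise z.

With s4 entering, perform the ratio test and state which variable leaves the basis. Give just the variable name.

y

Ratios: row 1 (x): entry -5/21 ≤ 0, skip; row 2 (s2): entry -3/7 ≤ 0, skip; row 3 (s3): (135/7)/(6/7) = 45/2; row 4 (y): (23/7)/(4/21) = 69/4.
Minimum ratio 69/4 is in the y row, so y leaves.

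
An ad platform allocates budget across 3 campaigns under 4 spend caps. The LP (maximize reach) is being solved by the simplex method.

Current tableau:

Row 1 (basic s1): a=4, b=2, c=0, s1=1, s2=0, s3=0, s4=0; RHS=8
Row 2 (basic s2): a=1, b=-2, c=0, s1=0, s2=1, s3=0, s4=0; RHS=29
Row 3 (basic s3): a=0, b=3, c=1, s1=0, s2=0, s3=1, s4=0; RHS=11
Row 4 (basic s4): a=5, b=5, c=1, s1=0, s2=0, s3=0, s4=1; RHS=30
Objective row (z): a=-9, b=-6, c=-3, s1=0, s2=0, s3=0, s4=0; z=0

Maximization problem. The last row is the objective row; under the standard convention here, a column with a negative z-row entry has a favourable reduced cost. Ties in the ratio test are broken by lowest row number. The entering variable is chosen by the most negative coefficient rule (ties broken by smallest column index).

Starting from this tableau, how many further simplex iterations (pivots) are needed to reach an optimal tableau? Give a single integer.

pivot: a in, s1 out → z = 18
pivot: c in, s3 out → z = 51
No improving column remains; optimal.

2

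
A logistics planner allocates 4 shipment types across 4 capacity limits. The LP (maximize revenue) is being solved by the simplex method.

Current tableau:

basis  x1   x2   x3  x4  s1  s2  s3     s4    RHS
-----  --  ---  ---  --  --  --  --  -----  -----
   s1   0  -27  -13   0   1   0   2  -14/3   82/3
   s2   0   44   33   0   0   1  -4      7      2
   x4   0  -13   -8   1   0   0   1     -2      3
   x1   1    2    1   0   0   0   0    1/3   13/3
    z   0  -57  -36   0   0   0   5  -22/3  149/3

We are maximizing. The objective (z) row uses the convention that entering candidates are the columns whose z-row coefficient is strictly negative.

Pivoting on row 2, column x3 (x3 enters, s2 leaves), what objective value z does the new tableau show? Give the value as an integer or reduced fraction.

1711/33

Minimum ratio for x3: 2/33 = 2/33.
z changes by −(z-row coeff of x3)·ratio = −(-36)·(2/33) = 24/11.
New z = 149/3 + (24/11) = 1711/33.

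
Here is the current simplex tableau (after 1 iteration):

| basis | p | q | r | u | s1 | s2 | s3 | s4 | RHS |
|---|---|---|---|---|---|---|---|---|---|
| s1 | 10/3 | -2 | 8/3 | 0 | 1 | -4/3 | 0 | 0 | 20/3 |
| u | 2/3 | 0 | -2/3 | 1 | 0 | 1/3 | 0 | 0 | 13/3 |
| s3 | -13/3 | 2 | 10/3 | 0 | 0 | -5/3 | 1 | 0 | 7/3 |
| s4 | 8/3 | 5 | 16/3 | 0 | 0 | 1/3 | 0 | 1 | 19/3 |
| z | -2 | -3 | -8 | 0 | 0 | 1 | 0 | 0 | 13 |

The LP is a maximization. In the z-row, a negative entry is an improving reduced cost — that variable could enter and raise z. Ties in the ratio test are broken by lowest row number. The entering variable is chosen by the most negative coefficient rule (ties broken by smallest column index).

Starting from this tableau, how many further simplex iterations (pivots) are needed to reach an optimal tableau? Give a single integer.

pivot: r in, s3 out → z = 93/5
pivot: p in, s4 out → z = 527/24
No improving column remains; optimal.

2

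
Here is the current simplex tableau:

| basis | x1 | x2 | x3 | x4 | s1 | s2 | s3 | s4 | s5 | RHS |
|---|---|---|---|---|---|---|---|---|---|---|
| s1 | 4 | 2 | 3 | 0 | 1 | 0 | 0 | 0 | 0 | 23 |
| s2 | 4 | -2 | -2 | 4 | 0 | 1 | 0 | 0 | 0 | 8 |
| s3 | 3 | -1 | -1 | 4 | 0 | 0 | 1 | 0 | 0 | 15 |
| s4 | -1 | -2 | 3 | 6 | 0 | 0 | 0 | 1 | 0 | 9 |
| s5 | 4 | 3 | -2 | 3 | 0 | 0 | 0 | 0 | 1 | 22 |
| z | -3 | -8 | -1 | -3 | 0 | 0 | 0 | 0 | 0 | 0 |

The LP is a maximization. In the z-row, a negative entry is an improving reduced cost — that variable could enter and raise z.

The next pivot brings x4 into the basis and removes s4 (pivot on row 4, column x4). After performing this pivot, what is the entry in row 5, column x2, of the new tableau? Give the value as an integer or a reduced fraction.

4

Pivot element is row 4, column x4: 6.
Normalize row 4: new (row 4, x2) = (-2)/6 = -1/3.
row 5 ← row 5 − 3·(new row 4): 3 − 3·(-1/3) = 4.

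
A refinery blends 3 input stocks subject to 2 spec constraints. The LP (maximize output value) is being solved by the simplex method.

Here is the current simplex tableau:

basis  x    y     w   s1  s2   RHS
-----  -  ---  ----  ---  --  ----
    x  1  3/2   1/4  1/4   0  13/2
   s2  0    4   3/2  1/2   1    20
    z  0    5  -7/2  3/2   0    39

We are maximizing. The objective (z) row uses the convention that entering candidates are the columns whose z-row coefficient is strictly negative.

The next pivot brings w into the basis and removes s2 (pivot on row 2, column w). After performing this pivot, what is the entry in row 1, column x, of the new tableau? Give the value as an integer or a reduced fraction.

Pivot element is row 2, column w: 3/2.
Normalize row 2: new (row 2, x) = 0/(3/2) = 0.
row 1 ← row 1 − (1/4)·(new row 2): 1 − (1/4)·0 = 1.

1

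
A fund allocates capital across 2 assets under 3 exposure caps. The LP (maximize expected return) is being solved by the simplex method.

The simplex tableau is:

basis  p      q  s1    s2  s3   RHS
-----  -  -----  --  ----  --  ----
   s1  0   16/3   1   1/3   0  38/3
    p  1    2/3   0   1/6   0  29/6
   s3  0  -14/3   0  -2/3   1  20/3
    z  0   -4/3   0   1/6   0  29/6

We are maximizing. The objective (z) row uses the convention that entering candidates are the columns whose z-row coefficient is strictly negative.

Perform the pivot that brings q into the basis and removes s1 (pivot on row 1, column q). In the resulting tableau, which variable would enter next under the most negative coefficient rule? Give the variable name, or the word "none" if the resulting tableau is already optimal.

none

Pivot element 16/3. New z-row = old z-row − (-4/3)·(row 1/(16/3)).
Updated z-row coefficients: p: 0, q: 0, s1: 1/4, s2: 1/4, s3: 0.
No coefficient is strictly negative; the tableau after this pivot is optimal.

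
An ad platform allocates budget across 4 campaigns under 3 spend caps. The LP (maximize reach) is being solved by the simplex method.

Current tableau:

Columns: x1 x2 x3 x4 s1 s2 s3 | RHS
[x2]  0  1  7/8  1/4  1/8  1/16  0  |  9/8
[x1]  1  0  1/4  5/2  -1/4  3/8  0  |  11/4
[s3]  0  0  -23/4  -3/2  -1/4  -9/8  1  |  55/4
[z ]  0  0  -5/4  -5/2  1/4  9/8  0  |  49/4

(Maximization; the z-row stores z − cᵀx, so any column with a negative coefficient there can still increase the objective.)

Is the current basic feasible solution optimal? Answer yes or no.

no

Column x3 has objective-row coefficient -5/4, which is negative; an improving pivot exists, so not yet optimal.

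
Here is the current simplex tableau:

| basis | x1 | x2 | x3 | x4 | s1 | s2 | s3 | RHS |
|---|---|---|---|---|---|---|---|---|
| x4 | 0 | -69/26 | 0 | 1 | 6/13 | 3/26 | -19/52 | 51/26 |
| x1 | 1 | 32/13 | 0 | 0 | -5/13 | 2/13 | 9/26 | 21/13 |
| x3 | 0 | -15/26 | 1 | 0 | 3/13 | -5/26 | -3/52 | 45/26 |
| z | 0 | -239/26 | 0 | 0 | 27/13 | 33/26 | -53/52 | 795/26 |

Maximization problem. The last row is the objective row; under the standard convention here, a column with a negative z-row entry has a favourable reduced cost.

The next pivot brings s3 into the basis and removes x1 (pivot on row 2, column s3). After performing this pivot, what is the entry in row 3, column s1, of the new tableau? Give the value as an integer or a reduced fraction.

Pivot element is row 2, column s3: 9/26.
Normalize row 2: new (row 2, s1) = (-5/13)/(9/26) = -10/9.
row 3 ← row 3 − (-3/52)·(new row 2): 3/13 − (-3/52)·(-10/9) = 1/6.

1/6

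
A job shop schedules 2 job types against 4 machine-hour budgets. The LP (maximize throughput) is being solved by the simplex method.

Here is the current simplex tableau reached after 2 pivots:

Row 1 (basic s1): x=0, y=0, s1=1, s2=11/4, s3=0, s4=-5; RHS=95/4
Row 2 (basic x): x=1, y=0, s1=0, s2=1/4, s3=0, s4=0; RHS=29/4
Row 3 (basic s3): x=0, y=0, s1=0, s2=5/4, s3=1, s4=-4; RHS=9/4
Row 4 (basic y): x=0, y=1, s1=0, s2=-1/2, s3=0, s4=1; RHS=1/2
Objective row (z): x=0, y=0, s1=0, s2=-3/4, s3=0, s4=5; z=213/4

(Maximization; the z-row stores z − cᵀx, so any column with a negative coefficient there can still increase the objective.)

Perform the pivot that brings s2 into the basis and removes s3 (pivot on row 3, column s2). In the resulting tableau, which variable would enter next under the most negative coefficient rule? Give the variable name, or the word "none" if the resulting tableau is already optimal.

none

Pivot element 5/4. New z-row = old z-row − (-3/4)·(row 3/(5/4)).
Updated z-row coefficients: x: 0, y: 0, s1: 0, s2: 0, s3: 3/5, s4: 13/5.
No coefficient is strictly negative; the tableau after this pivot is optimal.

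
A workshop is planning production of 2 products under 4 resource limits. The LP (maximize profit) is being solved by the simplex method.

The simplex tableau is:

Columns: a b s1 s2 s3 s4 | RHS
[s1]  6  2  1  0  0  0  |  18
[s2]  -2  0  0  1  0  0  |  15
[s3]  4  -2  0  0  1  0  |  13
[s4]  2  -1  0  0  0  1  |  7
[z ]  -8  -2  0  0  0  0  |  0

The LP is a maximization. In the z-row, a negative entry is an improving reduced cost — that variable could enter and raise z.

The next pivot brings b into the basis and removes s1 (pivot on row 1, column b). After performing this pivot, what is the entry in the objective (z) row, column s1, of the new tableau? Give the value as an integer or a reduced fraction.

1

Pivot element is row 1, column b: 2.
Normalize row 1: new (row 1, s1) = 1/2 = 1/2.
z-row ← z-row − (-2)·(new row 1): 0 − (-2)·(1/2) = 1.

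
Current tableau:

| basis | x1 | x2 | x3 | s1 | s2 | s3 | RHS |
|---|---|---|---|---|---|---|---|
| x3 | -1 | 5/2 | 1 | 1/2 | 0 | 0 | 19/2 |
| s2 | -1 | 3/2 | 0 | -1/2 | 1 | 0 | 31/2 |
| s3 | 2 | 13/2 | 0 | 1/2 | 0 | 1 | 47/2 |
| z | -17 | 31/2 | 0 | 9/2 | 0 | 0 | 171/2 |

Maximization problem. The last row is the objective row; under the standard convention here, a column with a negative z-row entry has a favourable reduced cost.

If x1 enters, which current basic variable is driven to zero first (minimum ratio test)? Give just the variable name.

Ratios: row 1 (x3): entry -1 ≤ 0, skip; row 2 (s2): entry -1 ≤ 0, skip; row 3 (s3): (47/2)/2 = 47/4.
Minimum ratio 47/4 is in the s3 row, so s3 leaves.

s3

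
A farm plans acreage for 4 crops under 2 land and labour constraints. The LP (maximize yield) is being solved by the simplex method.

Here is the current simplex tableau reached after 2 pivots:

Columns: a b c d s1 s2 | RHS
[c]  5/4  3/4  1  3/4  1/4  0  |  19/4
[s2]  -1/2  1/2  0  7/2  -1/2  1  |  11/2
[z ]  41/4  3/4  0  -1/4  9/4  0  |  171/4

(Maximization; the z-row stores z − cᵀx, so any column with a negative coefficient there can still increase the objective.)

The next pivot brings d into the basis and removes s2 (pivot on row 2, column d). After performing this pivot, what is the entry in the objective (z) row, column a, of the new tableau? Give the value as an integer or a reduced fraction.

143/14

Pivot element is row 2, column d: 7/2.
Normalize row 2: new (row 2, a) = (-1/2)/(7/2) = -1/7.
z-row ← z-row − (-1/4)·(new row 2): 41/4 − (-1/4)·(-1/7) = 143/14.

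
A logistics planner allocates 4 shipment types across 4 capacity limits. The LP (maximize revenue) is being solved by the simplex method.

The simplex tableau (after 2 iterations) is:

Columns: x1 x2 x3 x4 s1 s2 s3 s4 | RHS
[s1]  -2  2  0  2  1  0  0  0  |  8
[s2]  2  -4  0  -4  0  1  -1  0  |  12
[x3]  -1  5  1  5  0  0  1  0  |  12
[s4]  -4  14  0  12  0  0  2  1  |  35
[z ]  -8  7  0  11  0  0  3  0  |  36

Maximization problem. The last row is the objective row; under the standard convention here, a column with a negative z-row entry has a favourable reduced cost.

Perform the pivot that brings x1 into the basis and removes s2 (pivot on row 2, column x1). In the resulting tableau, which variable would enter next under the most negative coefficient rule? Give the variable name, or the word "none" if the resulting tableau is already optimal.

x2

Pivot element 2. New z-row = old z-row − (-8)·(row 2/2).
Updated z-row coefficients: x1: 0, x2: -9, x3: 0, x4: -5, s1: 0, s2: 4, s3: -1, s4: 0.
The most negative is -9 in column x2, so x2 would enter next.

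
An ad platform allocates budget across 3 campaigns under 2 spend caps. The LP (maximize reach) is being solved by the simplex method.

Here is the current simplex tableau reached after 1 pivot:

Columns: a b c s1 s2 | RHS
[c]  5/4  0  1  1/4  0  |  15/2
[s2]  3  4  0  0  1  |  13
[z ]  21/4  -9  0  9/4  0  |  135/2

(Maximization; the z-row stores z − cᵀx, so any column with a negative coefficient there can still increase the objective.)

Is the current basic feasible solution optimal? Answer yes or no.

no

Column b has objective-row coefficient -9, which is negative; an improving pivot exists, so not yet optimal.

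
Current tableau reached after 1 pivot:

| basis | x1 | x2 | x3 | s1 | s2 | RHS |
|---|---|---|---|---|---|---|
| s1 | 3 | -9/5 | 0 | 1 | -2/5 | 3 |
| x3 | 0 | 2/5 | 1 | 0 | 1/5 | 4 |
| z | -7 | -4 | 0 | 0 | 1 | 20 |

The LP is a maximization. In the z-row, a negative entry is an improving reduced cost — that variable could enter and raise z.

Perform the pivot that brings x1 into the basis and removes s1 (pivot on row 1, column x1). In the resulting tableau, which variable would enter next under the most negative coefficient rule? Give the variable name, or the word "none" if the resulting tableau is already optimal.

x2

Pivot element 3. New z-row = old z-row − (-7)·(row 1/3).
Updated z-row coefficients: x1: 0, x2: -41/5, x3: 0, s1: 7/3, s2: 1/15.
The most negative is -41/5 in column x2, so x2 would enter next.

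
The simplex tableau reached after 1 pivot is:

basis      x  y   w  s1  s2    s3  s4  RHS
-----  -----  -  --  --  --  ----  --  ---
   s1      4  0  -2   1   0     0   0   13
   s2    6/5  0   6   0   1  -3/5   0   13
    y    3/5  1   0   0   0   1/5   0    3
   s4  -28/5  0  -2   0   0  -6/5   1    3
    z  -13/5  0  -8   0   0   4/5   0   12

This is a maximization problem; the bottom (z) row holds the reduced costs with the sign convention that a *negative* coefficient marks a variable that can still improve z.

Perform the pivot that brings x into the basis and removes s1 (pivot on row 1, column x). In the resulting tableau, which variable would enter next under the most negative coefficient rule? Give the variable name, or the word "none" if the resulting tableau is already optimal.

w

Pivot element 4. New z-row = old z-row − (-13/5)·(row 1/4).
Updated z-row coefficients: x: 0, y: 0, w: -93/10, s1: 13/20, s2: 0, s3: 4/5, s4: 0.
The most negative is -93/10 in column w, so w would enter next.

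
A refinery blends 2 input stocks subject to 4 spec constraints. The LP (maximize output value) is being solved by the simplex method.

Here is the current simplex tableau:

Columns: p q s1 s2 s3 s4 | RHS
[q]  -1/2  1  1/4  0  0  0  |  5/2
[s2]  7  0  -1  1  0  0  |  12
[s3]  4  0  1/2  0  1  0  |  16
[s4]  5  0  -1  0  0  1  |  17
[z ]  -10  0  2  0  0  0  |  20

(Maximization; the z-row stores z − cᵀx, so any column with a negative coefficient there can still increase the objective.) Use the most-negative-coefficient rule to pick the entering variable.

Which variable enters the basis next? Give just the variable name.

Objective-row coefficients: p: -10, q: 0, s1: 2, s2: 0, s3: 0, s4: 0.
The most negative is -10 in column p, so p enters.

p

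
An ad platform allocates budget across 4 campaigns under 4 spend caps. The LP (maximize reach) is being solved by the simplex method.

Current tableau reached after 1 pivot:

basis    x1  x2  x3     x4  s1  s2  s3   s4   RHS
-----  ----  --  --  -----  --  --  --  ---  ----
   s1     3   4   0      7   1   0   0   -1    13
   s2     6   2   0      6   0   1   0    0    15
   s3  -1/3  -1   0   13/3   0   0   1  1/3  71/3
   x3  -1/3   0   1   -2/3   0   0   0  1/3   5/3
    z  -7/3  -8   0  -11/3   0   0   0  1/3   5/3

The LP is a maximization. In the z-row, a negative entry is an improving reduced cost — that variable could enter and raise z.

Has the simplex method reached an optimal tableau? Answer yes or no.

no

Column x1 has objective-row coefficient -7/3, which is negative; an improving pivot exists, so not yet optimal.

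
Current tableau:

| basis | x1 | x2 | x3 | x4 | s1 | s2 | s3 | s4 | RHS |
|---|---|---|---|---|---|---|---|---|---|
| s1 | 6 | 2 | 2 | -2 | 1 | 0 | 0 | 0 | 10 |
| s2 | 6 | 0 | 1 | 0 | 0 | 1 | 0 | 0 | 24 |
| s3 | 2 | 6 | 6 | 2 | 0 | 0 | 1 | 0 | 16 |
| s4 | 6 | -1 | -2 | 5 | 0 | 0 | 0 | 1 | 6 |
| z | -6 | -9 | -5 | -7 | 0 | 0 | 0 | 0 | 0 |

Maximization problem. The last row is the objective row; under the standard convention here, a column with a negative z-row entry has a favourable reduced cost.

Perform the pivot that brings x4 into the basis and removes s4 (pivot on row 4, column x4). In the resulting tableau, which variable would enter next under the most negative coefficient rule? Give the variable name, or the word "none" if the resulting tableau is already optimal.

x2

Pivot element 5. New z-row = old z-row − (-7)·(row 4/5).
Updated z-row coefficients: x1: 12/5, x2: -52/5, x3: -39/5, x4: 0, s1: 0, s2: 0, s3: 0, s4: 7/5.
The most negative is -52/5 in column x2, so x2 would enter next.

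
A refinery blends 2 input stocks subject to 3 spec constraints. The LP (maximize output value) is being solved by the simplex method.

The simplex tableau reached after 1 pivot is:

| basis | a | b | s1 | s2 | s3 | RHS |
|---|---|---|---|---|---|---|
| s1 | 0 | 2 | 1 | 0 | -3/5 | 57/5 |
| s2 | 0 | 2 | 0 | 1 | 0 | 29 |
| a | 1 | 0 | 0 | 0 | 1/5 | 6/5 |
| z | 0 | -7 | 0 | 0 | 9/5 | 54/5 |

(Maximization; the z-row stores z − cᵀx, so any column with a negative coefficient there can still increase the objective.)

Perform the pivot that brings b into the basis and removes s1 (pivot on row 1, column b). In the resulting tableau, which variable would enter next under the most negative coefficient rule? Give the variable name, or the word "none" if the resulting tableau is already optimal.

Pivot element 2. New z-row = old z-row − (-7)·(row 1/2).
Updated z-row coefficients: a: 0, b: 0, s1: 7/2, s2: 0, s3: -3/10.
The most negative is -3/10 in column s3, so s3 would enter next.

s3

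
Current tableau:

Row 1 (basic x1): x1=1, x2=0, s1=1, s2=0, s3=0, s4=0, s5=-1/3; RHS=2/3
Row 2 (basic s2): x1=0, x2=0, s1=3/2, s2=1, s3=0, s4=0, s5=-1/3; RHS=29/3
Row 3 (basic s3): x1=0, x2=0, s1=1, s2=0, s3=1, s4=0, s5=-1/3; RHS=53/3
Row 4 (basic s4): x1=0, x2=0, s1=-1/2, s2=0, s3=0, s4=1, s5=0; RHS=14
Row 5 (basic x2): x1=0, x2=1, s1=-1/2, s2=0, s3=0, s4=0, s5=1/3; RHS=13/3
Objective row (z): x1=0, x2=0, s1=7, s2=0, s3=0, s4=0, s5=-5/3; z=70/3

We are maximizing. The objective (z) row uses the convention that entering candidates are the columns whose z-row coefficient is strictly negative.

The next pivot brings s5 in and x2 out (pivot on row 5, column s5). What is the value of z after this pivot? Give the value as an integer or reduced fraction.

45

Minimum ratio for s5: (13/3)/(1/3) = 13.
z changes by −(z-row coeff of s5)·ratio = −(-5/3)·13 = 65/3.
New z = 70/3 + (65/3) = 45.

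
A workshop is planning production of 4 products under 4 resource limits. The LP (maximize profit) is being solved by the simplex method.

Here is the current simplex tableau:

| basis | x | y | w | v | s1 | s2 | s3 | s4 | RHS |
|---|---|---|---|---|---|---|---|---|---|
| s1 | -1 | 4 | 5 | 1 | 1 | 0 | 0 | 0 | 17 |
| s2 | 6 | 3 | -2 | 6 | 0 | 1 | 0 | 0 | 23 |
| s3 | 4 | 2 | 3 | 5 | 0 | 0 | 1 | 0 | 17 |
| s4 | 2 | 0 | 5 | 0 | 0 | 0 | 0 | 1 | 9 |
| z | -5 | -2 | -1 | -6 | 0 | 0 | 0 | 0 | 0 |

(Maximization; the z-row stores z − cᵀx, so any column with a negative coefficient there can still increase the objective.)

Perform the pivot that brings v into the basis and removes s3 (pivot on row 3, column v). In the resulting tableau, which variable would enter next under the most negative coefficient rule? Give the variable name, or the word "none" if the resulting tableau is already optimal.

Pivot element 5. New z-row = old z-row − (-6)·(row 3/5).
Updated z-row coefficients: x: -1/5, y: 2/5, w: 13/5, v: 0, s1: 0, s2: 0, s3: 6/5, s4: 0.
The most negative is -1/5 in column x, so x would enter next.

x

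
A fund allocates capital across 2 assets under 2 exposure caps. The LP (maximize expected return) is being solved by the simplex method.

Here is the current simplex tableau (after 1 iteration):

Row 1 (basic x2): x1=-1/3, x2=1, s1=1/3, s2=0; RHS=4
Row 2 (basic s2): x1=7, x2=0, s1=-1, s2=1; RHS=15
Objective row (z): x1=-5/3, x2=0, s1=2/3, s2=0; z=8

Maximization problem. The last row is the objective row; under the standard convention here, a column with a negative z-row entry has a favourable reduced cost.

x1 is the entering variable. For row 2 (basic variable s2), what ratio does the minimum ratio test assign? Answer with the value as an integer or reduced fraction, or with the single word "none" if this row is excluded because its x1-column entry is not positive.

15/7

Ratio = RHS / (x1 entry) = 15 / 7 = 15/7.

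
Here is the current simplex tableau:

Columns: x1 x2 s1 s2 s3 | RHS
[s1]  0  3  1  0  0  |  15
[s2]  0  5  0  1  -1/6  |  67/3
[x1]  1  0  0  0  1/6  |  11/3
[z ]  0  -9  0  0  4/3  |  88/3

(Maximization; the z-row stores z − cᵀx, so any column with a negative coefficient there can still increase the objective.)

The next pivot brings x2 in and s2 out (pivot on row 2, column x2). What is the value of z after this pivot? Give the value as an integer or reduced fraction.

1043/15

Minimum ratio for x2: (67/3)/5 = 67/15.
z changes by −(z-row coeff of x2)·ratio = −(-9)·(67/15) = 201/5.
New z = 88/3 + (201/5) = 1043/15.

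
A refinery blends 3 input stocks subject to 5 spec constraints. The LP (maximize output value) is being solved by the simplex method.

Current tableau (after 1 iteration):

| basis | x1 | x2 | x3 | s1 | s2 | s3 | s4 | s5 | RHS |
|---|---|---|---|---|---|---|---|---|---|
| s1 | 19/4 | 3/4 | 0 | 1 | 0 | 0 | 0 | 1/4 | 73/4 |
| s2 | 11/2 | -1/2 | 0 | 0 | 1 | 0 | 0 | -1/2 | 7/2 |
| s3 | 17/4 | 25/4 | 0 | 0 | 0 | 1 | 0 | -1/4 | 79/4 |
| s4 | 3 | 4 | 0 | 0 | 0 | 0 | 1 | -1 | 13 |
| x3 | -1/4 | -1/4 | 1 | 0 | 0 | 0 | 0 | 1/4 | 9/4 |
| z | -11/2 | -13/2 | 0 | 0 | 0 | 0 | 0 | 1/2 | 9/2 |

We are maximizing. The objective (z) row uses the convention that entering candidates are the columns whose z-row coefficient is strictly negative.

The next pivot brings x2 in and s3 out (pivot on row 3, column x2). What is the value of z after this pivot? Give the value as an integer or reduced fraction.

Minimum ratio for x2: (79/4)/(25/4) = 79/25.
z changes by −(z-row coeff of x2)·ratio = −(-13/2)·(79/25) = 1027/50.
New z = 9/2 + (1027/50) = 626/25.

626/25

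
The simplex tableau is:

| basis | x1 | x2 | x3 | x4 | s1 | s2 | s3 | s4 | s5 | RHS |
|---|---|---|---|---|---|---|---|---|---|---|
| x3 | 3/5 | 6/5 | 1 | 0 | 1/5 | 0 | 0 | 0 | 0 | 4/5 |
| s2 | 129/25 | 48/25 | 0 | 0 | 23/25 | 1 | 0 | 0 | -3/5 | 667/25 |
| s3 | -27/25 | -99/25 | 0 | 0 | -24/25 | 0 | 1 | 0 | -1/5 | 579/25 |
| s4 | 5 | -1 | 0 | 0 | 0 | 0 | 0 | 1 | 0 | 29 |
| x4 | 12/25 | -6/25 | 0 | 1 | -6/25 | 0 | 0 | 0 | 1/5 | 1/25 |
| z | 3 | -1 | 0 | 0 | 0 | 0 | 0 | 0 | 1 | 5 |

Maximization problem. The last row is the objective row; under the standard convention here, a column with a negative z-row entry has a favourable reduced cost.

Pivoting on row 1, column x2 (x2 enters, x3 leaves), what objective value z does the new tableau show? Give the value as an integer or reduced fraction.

17/3

Minimum ratio for x2: (4/5)/(6/5) = 2/3.
z changes by −(z-row coeff of x2)·ratio = −(-1)·(2/3) = 2/3.
New z = 5 + (2/3) = 17/3.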